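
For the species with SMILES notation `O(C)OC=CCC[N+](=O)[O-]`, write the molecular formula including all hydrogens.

Heavy atoms from the SMILES: 5 C, 1 N, 4 O.
Implicit hydrogens by atom environment:
  3 × O: no H
  2 × C: 2 H each → 4
  2 × C: 1 H each → 2
  1 × C: 3 H
  1 × N (charge +1): no H
  1 × O (charge -1): no H
  Total hydrogens = 9.
Molecular formula: C5H9NO4

C5H9NO4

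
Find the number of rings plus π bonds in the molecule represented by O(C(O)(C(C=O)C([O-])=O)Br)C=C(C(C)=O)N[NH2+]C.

Molecular formula from the SMILES: C9H13BrN2O6.
DoU = (2C + 2 + N − H − X)/2 = (2·9 + 2 + 2 − 13 − 1)/2 = 8/2 = 4.
(Structurally: 0 ring(s) + 4 π bond(s) = 4.)

4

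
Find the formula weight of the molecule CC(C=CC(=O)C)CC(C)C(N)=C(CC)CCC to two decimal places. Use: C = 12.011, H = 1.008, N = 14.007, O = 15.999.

251.41

Molecular formula: C16H29NO.
M = 16×12.011 + 29×1.008 + 1×14.007 + 1×15.999 = 251.41 g/mol.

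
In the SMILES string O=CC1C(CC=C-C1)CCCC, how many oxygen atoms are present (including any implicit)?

The symbol for oxygen appears 1 time in the SMILES.

1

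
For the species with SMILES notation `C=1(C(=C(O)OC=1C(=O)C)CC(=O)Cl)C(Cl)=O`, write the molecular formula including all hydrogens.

C9H6Cl2O5

Heavy atoms from the SMILES: 9 C, 2 Cl, 5 O.
Implicit hydrogens by atom environment:
  4 × C (aromatic): no H
  3 × C: no H
  3 × O: no H
  2 × Cl: no H
  1 × C: 3 H
  1 × C: 2 H
  1 × O: 1 H
  1 × O (aromatic): no H
  Total hydrogens = 6.
Molecular formula: C9H6Cl2O5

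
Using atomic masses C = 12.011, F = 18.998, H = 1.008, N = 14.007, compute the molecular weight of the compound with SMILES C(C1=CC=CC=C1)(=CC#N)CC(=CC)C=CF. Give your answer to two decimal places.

227.28

Molecular formula: C15H14FN.
M = 15×12.011 + 1×18.998 + 14×1.008 + 1×14.007 = 227.28 g/mol.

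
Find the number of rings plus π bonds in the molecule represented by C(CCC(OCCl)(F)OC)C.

Molecular formula from the SMILES: C7H14ClFO2.
DoU = (2C + 2 + N − H − X)/2 = (2·7 + 2 + 0 − 14 − 2)/2 = 0/2 = 0.
(Structurally: 0 ring(s) + 0 π bond(s) = 0.)

0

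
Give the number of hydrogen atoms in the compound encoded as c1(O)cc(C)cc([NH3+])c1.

Hydrogens are implicit in SMILES; fill each atom to its normal valence:
  3 × C (aromatic): 1 H each → 3
  3 × C (aromatic): no H
  1 × C: 3 H
  1 × N (charge +1): 3 H
  1 × O: 1 H
  Total hydrogens = 10.

10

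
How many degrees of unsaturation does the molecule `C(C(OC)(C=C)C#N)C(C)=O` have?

4

Molecular formula from the SMILES: C8H11NO2.
DoU = (2C + 2 + N − H − X)/2 = (2·8 + 2 + 1 − 11 − 0)/2 = 8/2 = 4.
(Structurally: 0 ring(s) + 4 π bond(s) = 4.)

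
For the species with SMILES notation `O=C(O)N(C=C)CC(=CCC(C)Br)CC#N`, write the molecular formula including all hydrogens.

Heavy atoms from the SMILES: 1 Br, 11 C, 2 N, 2 O.
Implicit hydrogens by atom environment:
  4 × C: 2 H each → 8
  3 × C: 1 H each → 3
  3 × C: no H
  2 × N: no H
  1 × Br: no H
  1 × C: 3 H
  1 × O: 1 H
  1 × O: no H
  Total hydrogens = 15.
Molecular formula: C11H15BrN2O2

C11H15BrN2O2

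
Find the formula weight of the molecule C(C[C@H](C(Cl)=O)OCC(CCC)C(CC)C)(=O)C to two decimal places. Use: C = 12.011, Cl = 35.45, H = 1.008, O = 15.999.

Molecular formula: C14H25ClO3.
M = 14×12.011 + 1×35.45 + 25×1.008 + 3×15.999 = 276.80 g/mol.

276.80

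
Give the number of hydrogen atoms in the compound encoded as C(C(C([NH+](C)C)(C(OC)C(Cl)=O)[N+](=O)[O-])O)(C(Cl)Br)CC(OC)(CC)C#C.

Hydrogens are implicit in SMILES; fill each atom to its normal valence:
  5 × C: 3 H each → 15
  5 × C: 1 H each → 5
  4 × C: no H
  4 × O: no H
  2 × C: 2 H each → 4
  2 × Cl: no H
  1 × Br: no H
  1 × N (charge +1): 1 H
  1 × N (charge +1): no H
  1 × O: 1 H
  1 × O (charge -1): no H
  Total hydrogens = 26.

26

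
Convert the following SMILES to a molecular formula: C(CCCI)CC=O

Heavy atoms from the SMILES: 6 C, 1 I, 1 O.
Implicit hydrogens by atom environment:
  5 × C: 2 H each → 10
  1 × C: 1 H
  1 × I: no H
  1 × O: no H
  Total hydrogens = 11.
Molecular formula: C6H11IO

C6H11IO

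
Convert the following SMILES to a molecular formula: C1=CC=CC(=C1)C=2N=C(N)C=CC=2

Heavy atoms from the SMILES: 11 C, 2 N.
Implicit hydrogens by atom environment:
  8 × C (aromatic): 1 H each → 8
  3 × C (aromatic): no H
  1 × N: 2 H
  1 × N (aromatic): no H
  Total hydrogens = 10.
Molecular formula: C11H10N2

C11H10N2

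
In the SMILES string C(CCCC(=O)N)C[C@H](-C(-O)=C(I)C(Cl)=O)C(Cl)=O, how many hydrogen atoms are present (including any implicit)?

14

Hydrogens are implicit in SMILES; fill each atom to its normal valence:
  5 × C: 2 H each → 10
  5 × C: no H
  3 × O: no H
  2 × Cl: no H
  1 × C: 1 H
  1 × I: no H
  1 × N: 2 H
  1 × O: 1 H
  Total hydrogens = 14.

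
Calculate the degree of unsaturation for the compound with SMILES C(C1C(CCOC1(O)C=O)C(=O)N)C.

3

Molecular formula from the SMILES: C9H15NO4.
DoU = (2C + 2 + N − H − X)/2 = (2·9 + 2 + 1 − 15 − 0)/2 = 6/2 = 3.
(Structurally: 1 ring(s) + 2 π bond(s) = 3.)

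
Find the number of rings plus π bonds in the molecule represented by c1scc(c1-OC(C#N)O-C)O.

Molecular formula from the SMILES: C7H7NO3S.
DoU = (2C + 2 + N − H − X)/2 = (2·7 + 2 + 1 − 7 − 0)/2 = 10/2 = 5.
(Structurally: 1 ring(s) + 4 π bond(s) = 5.)

5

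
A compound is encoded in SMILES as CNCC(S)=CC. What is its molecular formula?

C5H11NS

Heavy atoms from the SMILES: 5 C, 1 N, 1 S.
Implicit hydrogens by atom environment:
  2 × C: 3 H each → 6
  1 × C: 2 H
  1 × C: 1 H
  1 × C: no H
  1 × N: 1 H
  1 × S: 1 H
  Total hydrogens = 11.
Molecular formula: C5H11NS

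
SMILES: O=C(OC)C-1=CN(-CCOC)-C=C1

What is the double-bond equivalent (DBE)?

4

Molecular formula from the SMILES: C9H13NO3.
DoU = (2C + 2 + N − H − X)/2 = (2·9 + 2 + 1 − 13 − 0)/2 = 8/2 = 4.
(Structurally: 1 ring(s) + 3 π bond(s) = 4.)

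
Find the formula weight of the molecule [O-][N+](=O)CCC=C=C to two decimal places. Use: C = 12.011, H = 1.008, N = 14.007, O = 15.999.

Molecular formula: C5H7NO2.
M = 5×12.011 + 7×1.008 + 1×14.007 + 2×15.999 = 113.12 g/mol.

113.12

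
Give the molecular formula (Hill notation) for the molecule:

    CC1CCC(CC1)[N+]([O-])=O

C7H13NO2

Heavy atoms from the SMILES: 7 C, 1 N, 2 O.
Implicit hydrogens by atom environment:
  4 × C: 2 H each → 8
  2 × C: 1 H each → 2
  1 × C: 3 H
  1 × N (charge +1): no H
  1 × O: no H
  1 × O (charge -1): no H
  Total hydrogens = 13.
Molecular formula: C7H13NO2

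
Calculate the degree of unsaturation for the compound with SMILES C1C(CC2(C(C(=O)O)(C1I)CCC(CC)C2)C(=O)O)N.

4

Molecular formula from the SMILES: C14H22INO4.
DoU = (2C + 2 + N − H − X)/2 = (2·14 + 2 + 1 − 22 − 1)/2 = 8/2 = 4.
(Structurally: 2 ring(s) + 2 π bond(s) = 4.)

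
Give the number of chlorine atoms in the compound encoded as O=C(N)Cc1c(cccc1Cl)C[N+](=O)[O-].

1

The symbol for chlorine appears 1 time in the SMILES.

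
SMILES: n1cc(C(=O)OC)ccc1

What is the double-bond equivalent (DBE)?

5

Molecular formula from the SMILES: C7H7NO2.
DoU = (2C + 2 + N − H − X)/2 = (2·7 + 2 + 1 − 7 − 0)/2 = 10/2 = 5.
(Structurally: 1 ring(s) + 4 π bond(s) = 5.)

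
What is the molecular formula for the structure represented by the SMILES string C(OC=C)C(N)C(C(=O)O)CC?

Heavy atoms from the SMILES: 8 C, 1 N, 3 O.
Implicit hydrogens by atom environment:
  3 × C: 2 H each → 6
  3 × C: 1 H each → 3
  2 × O: no H
  1 × C: 3 H
  1 × C: no H
  1 × N: 2 H
  1 × O: 1 H
  Total hydrogens = 15.
Molecular formula: C8H15NO3

C8H15NO3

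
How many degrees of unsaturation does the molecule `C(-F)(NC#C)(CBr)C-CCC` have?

Molecular formula from the SMILES: C8H13BrFN.
DoU = (2C + 2 + N − H − X)/2 = (2·8 + 2 + 1 − 13 − 2)/2 = 4/2 = 2.
(Structurally: 0 ring(s) + 2 π bond(s) = 2.)

2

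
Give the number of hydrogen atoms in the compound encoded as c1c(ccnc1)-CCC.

11

Hydrogens are implicit in SMILES; fill each atom to its normal valence:
  4 × C (aromatic): 1 H each → 4
  2 × C: 2 H each → 4
  1 × C: 3 H
  1 × C (aromatic): no H
  1 × N (aromatic): no H
  Total hydrogens = 11.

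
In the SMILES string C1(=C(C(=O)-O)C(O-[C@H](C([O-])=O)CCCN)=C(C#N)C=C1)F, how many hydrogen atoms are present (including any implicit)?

12

Hydrogens are implicit in SMILES; fill each atom to its normal valence:
  4 × C (aromatic): no H
  3 × C: 2 H each → 6
  3 × C: no H
  3 × O: no H
  2 × C (aromatic): 1 H each → 2
  1 × C: 1 H
  1 × F: no H
  1 × N: 2 H
  1 × N: no H
  1 × O: 1 H
  1 × O (charge -1): no H
  Total hydrogens = 12.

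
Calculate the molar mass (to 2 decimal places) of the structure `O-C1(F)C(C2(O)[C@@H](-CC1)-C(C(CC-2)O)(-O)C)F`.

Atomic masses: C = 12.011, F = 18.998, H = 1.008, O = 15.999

Molecular formula: C11H18F2O4.
M = 11×12.011 + 2×18.998 + 18×1.008 + 4×15.999 = 252.26 g/mol.

252.26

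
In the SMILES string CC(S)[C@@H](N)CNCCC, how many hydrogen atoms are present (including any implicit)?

18

Hydrogens are implicit in SMILES; fill each atom to its normal valence:
  3 × C: 2 H each → 6
  2 × C: 3 H each → 6
  2 × C: 1 H each → 2
  1 × N: 2 H
  1 × N: 1 H
  1 × S: 1 H
  Total hydrogens = 18.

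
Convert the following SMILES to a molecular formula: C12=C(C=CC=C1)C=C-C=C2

Heavy atoms from the SMILES: 10 C.
Implicit hydrogens by atom environment:
  8 × C (aromatic): 1 H each → 8
  2 × C (aromatic): no H
  Total hydrogens = 8.
Molecular formula: C10H8

C10H8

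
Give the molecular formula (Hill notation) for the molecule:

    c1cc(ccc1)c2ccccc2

C12H10

Heavy atoms from the SMILES: 12 C.
Implicit hydrogens by atom environment:
  10 × C (aromatic): 1 H each → 10
  2 × C (aromatic): no H
  Total hydrogens = 10.
Molecular formula: C12H10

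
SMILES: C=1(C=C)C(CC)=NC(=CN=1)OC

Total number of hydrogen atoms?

Hydrogens are implicit in SMILES; fill each atom to its normal valence:
  3 × C (aromatic): no H
  2 × C: 3 H each → 6
  2 × C: 2 H each → 4
  2 × N (aromatic): no H
  1 × C (aromatic): 1 H
  1 × C: 1 H
  1 × O: no H
  Total hydrogens = 12.

12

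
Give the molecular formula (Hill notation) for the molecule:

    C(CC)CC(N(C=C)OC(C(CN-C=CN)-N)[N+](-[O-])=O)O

Heavy atoms from the SMILES: 12 C, 5 N, 4 O.
Implicit hydrogens by atom environment:
  6 × C: 1 H each → 6
  5 × C: 2 H each → 10
  2 × N: 2 H each → 4
  2 × O: no H
  1 × C: 3 H
  1 × N: 1 H
  1 × N: no H
  1 × N (charge +1): no H
  1 × O: 1 H
  1 × O (charge -1): no H
  Total hydrogens = 25.
Molecular formula: C12H25N5O4

C12H25N5O4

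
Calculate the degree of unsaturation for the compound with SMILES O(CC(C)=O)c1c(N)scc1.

4

Molecular formula from the SMILES: C7H9NO2S.
DoU = (2C + 2 + N − H − X)/2 = (2·7 + 2 + 1 − 9 − 0)/2 = 8/2 = 4.
(Structurally: 1 ring(s) + 3 π bond(s) = 4.)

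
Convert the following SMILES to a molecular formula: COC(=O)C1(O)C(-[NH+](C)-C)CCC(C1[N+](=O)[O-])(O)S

C10H19N2O6S+

Heavy atoms from the SMILES: 10 C, 2 N, 6 O, 1 S.
Implicit hydrogens by atom environment:
  3 × C: 3 H each → 9
  3 × C: no H
  3 × O: no H
  2 × C: 2 H each → 4
  2 × C: 1 H each → 2
  2 × O: 1 H each → 2
  1 × N (charge +1): 1 H
  1 × N (charge +1): no H
  1 × O (charge -1): no H
  1 × S: 1 H
  Total hydrogens = 19.
Net charge +1.
Molecular formula: C10H19N2O6S+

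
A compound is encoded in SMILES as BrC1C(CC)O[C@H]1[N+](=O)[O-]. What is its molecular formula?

C5H8BrNO3

Heavy atoms from the SMILES: 1 Br, 5 C, 1 N, 3 O.
Implicit hydrogens by atom environment:
  3 × C: 1 H each → 3
  2 × O: no H
  1 × Br: no H
  1 × C: 3 H
  1 × C: 2 H
  1 × N (charge +1): no H
  1 × O (charge -1): no H
  Total hydrogens = 8.
Molecular formula: C5H8BrNO3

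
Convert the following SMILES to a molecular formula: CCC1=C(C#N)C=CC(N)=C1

C9H10N2

Heavy atoms from the SMILES: 9 C, 2 N.
Implicit hydrogens by atom environment:
  3 × C (aromatic): 1 H each → 3
  3 × C (aromatic): no H
  1 × C: 3 H
  1 × C: 2 H
  1 × C: no H
  1 × N: 2 H
  1 × N: no H
  Total hydrogens = 10.
Molecular formula: C9H10N2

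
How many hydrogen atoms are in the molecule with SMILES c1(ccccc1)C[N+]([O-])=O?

7

Hydrogens are implicit in SMILES; fill each atom to its normal valence:
  5 × C (aromatic): 1 H each → 5
  1 × C: 2 H
  1 × C (aromatic): no H
  1 × N (charge +1): no H
  1 × O: no H
  1 × O (charge -1): no H
  Total hydrogens = 7.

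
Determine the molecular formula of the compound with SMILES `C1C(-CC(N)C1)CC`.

Heavy atoms from the SMILES: 7 C, 1 N.
Implicit hydrogens by atom environment:
  4 × C: 2 H each → 8
  2 × C: 1 H each → 2
  1 × C: 3 H
  1 × N: 2 H
  Total hydrogens = 15.
Molecular formula: C7H15N

C7H15N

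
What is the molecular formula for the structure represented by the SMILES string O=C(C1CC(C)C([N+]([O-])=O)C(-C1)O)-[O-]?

Heavy atoms from the SMILES: 8 C, 1 N, 5 O.
Implicit hydrogens by atom environment:
  4 × C: 1 H each → 4
  2 × C: 2 H each → 4
  2 × O: no H
  2 × O (charge -1): no H
  1 × C: 3 H
  1 × C: no H
  1 × N (charge +1): no H
  1 × O: 1 H
  Total hydrogens = 12.
Net charge -1.
Molecular formula: C8H12NO5-

C8H12NO5-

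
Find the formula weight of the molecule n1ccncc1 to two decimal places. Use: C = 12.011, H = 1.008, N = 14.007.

Molecular formula: C4H4N2.
M = 4×12.011 + 4×1.008 + 2×14.007 = 80.09 g/mol.

80.09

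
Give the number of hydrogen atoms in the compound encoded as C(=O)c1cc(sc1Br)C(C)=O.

Hydrogens are implicit in SMILES; fill each atom to its normal valence:
  3 × C (aromatic): no H
  2 × O: no H
  1 × Br: no H
  1 × C: 3 H
  1 × C (aromatic): 1 H
  1 × C: 1 H
  1 × C: no H
  1 × S (aromatic): no H
  Total hydrogens = 5.

5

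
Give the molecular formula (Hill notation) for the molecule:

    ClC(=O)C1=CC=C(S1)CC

Heavy atoms from the SMILES: 7 C, 1 Cl, 1 O, 1 S.
Implicit hydrogens by atom environment:
  2 × C (aromatic): 1 H each → 2
  2 × C (aromatic): no H
  1 × C: 3 H
  1 × C: 2 H
  1 × C: no H
  1 × Cl: no H
  1 × O: no H
  1 × S (aromatic): no H
  Total hydrogens = 7.
Molecular formula: C7H7ClOS

C7H7ClOS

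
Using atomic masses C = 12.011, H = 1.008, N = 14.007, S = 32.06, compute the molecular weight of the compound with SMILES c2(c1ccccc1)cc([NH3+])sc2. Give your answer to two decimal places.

176.26

Molecular formula: C10H10NS+.
M = 10×12.011 + 10×1.008 + 1×14.007 + 1×32.06 = 176.26 g/mol.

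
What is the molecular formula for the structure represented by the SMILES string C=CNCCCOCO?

Heavy atoms from the SMILES: 6 C, 1 N, 2 O.
Implicit hydrogens by atom environment:
  5 × C: 2 H each → 10
  1 × C: 1 H
  1 × N: 1 H
  1 × O: 1 H
  1 × O: no H
  Total hydrogens = 13.
Molecular formula: C6H13NO2

C6H13NO2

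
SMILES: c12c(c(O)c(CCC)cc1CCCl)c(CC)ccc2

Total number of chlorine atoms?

1

The symbol for chlorine appears 1 time in the SMILES.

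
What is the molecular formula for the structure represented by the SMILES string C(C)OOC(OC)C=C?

C6H12O3

Heavy atoms from the SMILES: 6 C, 3 O.
Implicit hydrogens by atom environment:
  3 × O: no H
  2 × C: 3 H each → 6
  2 × C: 2 H each → 4
  2 × C: 1 H each → 2
  Total hydrogens = 12.
Molecular formula: C6H12O3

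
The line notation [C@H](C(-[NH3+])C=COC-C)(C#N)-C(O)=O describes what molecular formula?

Heavy atoms from the SMILES: 8 C, 2 N, 3 O.
Implicit hydrogens by atom environment:
  4 × C: 1 H each → 4
  2 × C: no H
  2 × O: no H
  1 × C: 3 H
  1 × C: 2 H
  1 × N (charge +1): 3 H
  1 × N: no H
  1 × O: 1 H
  Total hydrogens = 13.
Net charge +1.
Molecular formula: C8H13N2O3+

C8H13N2O3+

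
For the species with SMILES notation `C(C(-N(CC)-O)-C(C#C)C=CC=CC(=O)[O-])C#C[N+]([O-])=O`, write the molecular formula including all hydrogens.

C14H15N2O5-

Heavy atoms from the SMILES: 14 C, 2 N, 5 O.
Implicit hydrogens by atom environment:
  7 × C: 1 H each → 7
  4 × C: no H
  2 × C: 2 H each → 4
  2 × O: no H
  2 × O (charge -1): no H
  1 × C: 3 H
  1 × N: no H
  1 × N (charge +1): no H
  1 × O: 1 H
  Total hydrogens = 15.
Net charge -1.
Molecular formula: C14H15N2O5-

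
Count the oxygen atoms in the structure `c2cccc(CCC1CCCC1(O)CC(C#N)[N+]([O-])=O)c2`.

3

The symbol for oxygen appears 3 times in the SMILES.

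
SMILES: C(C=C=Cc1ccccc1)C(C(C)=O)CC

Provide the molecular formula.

Heavy atoms from the SMILES: 15 C, 1 O.
Implicit hydrogens by atom environment:
  5 × C (aromatic): 1 H each → 5
  3 × C: 1 H each → 3
  2 × C: 3 H each → 6
  2 × C: 2 H each → 4
  2 × C: no H
  1 × C (aromatic): no H
  1 × O: no H
  Total hydrogens = 18.
Molecular formula: C15H18O

C15H18O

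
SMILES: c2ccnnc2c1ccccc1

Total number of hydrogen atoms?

Hydrogens are implicit in SMILES; fill each atom to its normal valence:
  8 × C (aromatic): 1 H each → 8
  2 × C (aromatic): no H
  2 × N (aromatic): no H
  Total hydrogens = 8.

8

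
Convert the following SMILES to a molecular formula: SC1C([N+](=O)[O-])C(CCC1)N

Heavy atoms from the SMILES: 6 C, 2 N, 2 O, 1 S.
Implicit hydrogens by atom environment:
  3 × C: 2 H each → 6
  3 × C: 1 H each → 3
  1 × N: 2 H
  1 × N (charge +1): no H
  1 × O: no H
  1 × O (charge -1): no H
  1 × S: 1 H
  Total hydrogens = 12.
Molecular formula: C6H12N2O2S

C6H12N2O2S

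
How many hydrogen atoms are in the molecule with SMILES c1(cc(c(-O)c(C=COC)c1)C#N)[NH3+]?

11

Hydrogens are implicit in SMILES; fill each atom to its normal valence:
  4 × C (aromatic): no H
  2 × C (aromatic): 1 H each → 2
  2 × C: 1 H each → 2
  1 × C: 3 H
  1 × C: no H
  1 × N (charge +1): 3 H
  1 × N: no H
  1 × O: 1 H
  1 × O: no H
  Total hydrogens = 11.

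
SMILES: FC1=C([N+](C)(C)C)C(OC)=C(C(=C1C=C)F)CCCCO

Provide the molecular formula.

C16H24F2NO2+

Heavy atoms from the SMILES: 16 C, 2 F, 1 N, 2 O.
Implicit hydrogens by atom environment:
  6 × C (aromatic): no H
  5 × C: 2 H each → 10
  4 × C: 3 H each → 12
  2 × F: no H
  1 × C: 1 H
  1 × N (charge +1): no H
  1 × O: 1 H
  1 × O: no H
  Total hydrogens = 24.
Net charge +1.
Molecular formula: C16H24F2NO2+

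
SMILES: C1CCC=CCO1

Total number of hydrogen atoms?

10

Hydrogens are implicit in SMILES; fill each atom to its normal valence:
  4 × C: 2 H each → 8
  2 × C: 1 H each → 2
  1 × O: no H
  Total hydrogens = 10.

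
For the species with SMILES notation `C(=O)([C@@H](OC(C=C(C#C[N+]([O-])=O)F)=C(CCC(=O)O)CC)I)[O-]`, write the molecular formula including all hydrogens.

Heavy atoms from the SMILES: 13 C, 1 F, 1 I, 1 N, 7 O.
Implicit hydrogens by atom environment:
  7 × C: no H
  4 × O: no H
  3 × C: 2 H each → 6
  2 × C: 1 H each → 2
  2 × O (charge -1): no H
  1 × C: 3 H
  1 × F: no H
  1 × I: no H
  1 × N (charge +1): no H
  1 × O: 1 H
  Total hydrogens = 12.
Net charge -1.
Molecular formula: C13H12FINO7-

C13H12FINO7-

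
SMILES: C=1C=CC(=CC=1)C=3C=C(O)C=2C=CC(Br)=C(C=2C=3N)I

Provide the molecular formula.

Heavy atoms from the SMILES: 1 Br, 16 C, 1 I, 1 N, 1 O.
Implicit hydrogens by atom environment:
  8 × C (aromatic): 1 H each → 8
  8 × C (aromatic): no H
  1 × Br: no H
  1 × I: no H
  1 × N: 2 H
  1 × O: 1 H
  Total hydrogens = 11.
Molecular formula: C16H11BrINO

C16H11BrINO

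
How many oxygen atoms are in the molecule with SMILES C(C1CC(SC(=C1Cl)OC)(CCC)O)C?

2

The symbol for oxygen appears 2 times in the SMILES.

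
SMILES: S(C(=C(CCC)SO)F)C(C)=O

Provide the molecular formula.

C7H11FO2S2

Heavy atoms from the SMILES: 7 C, 1 F, 2 O, 2 S.
Implicit hydrogens by atom environment:
  3 × C: no H
  2 × C: 3 H each → 6
  2 × C: 2 H each → 4
  2 × S: no H
  1 × F: no H
  1 × O: 1 H
  1 × O: no H
  Total hydrogens = 11.
Molecular formula: C7H11FO2S2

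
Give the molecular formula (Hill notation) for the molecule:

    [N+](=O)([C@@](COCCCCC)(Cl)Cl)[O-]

C7H13Cl2NO3

Heavy atoms from the SMILES: 7 C, 2 Cl, 1 N, 3 O.
Implicit hydrogens by atom environment:
  5 × C: 2 H each → 10
  2 × Cl: no H
  2 × O: no H
  1 × C: 3 H
  1 × C: no H
  1 × N (charge +1): no H
  1 × O (charge -1): no H
  Total hydrogens = 13.
Molecular formula: C7H13Cl2NO3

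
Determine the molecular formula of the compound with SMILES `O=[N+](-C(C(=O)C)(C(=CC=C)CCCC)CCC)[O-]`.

C14H23NO3

Heavy atoms from the SMILES: 14 C, 1 N, 3 O.
Implicit hydrogens by atom environment:
  6 × C: 2 H each → 12
  3 × C: 3 H each → 9
  3 × C: no H
  2 × C: 1 H each → 2
  2 × O: no H
  1 × N (charge +1): no H
  1 × O (charge -1): no H
  Total hydrogens = 23.
Molecular formula: C14H23NO3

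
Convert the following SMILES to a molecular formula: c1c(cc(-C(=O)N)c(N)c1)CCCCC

C12H18N2O

Heavy atoms from the SMILES: 12 C, 2 N, 1 O.
Implicit hydrogens by atom environment:
  4 × C: 2 H each → 8
  3 × C (aromatic): 1 H each → 3
  3 × C (aromatic): no H
  2 × N: 2 H each → 4
  1 × C: 3 H
  1 × C: no H
  1 × O: no H
  Total hydrogens = 18.
Molecular formula: C12H18N2O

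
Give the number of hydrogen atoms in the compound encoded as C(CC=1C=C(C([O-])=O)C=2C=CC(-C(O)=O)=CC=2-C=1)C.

Hydrogens are implicit in SMILES; fill each atom to its normal valence:
  5 × C (aromatic): 1 H each → 5
  5 × C (aromatic): no H
  2 × C: 2 H each → 4
  2 × C: no H
  2 × O: no H
  1 × C: 3 H
  1 × O: 1 H
  1 × O (charge -1): no H
  Total hydrogens = 13.

13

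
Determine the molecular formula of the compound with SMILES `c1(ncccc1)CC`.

C7H9N

Heavy atoms from the SMILES: 7 C, 1 N.
Implicit hydrogens by atom environment:
  4 × C (aromatic): 1 H each → 4
  1 × C: 3 H
  1 × C: 2 H
  1 × C (aromatic): no H
  1 × N (aromatic): no H
  Total hydrogens = 9.
Molecular formula: C7H9N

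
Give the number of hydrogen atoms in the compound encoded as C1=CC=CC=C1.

Hydrogens are implicit in SMILES; fill each atom to its normal valence:
  6 × C (aromatic): 1 H each → 6
  Total hydrogens = 6.

6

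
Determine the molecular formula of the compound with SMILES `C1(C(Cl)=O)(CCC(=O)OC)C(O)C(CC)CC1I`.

Heavy atoms from the SMILES: 12 C, 1 Cl, 1 I, 4 O.
Implicit hydrogens by atom environment:
  4 × C: 2 H each → 8
  3 × C: 1 H each → 3
  3 × C: no H
  3 × O: no H
  2 × C: 3 H each → 6
  1 × Cl: no H
  1 × I: no H
  1 × O: 1 H
  Total hydrogens = 18.
Molecular formula: C12H18ClIO4

C12H18ClIO4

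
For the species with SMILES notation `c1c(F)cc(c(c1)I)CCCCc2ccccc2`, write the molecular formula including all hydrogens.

C16H16FI

Heavy atoms from the SMILES: 16 C, 1 F, 1 I.
Implicit hydrogens by atom environment:
  8 × C (aromatic): 1 H each → 8
  4 × C: 2 H each → 8
  4 × C (aromatic): no H
  1 × F: no H
  1 × I: no H
  Total hydrogens = 16.
Molecular formula: C16H16FI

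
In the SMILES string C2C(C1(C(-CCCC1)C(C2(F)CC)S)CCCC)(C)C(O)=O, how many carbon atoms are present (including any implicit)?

18

The symbol for carbon appears 18 times in the SMILES.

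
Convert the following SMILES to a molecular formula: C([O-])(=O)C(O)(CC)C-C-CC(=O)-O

C8H13O5-

Heavy atoms from the SMILES: 8 C, 5 O.
Implicit hydrogens by atom environment:
  4 × C: 2 H each → 8
  3 × C: no H
  2 × O: 1 H each → 2
  2 × O: no H
  1 × C: 3 H
  1 × O (charge -1): no H
  Total hydrogens = 13.
Net charge -1.
Molecular formula: C8H13O5-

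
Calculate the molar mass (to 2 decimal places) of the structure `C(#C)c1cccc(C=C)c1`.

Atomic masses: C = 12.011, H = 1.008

Molecular formula: C10H8.
M = 10×12.011 + 8×1.008 = 128.17 g/mol.

128.17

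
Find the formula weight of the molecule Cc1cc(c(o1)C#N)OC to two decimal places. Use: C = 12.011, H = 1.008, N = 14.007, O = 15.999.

Molecular formula: C7H7NO2.
M = 7×12.011 + 7×1.008 + 1×14.007 + 2×15.999 = 137.14 g/mol.

137.14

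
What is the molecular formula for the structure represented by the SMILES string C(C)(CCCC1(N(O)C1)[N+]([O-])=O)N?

Heavy atoms from the SMILES: 7 C, 3 N, 3 O.
Implicit hydrogens by atom environment:
  4 × C: 2 H each → 8
  1 × C: 3 H
  1 × C: 1 H
  1 × C: no H
  1 × N: 2 H
  1 × N: no H
  1 × N (charge +1): no H
  1 × O: 1 H
  1 × O: no H
  1 × O (charge -1): no H
  Total hydrogens = 15.
Molecular formula: C7H15N3O3

C7H15N3O3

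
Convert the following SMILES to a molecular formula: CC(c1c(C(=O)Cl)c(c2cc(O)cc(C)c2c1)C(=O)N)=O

C15H12ClNO4

Heavy atoms from the SMILES: 15 C, 1 Cl, 1 N, 4 O.
Implicit hydrogens by atom environment:
  7 × C (aromatic): no H
  3 × C (aromatic): 1 H each → 3
  3 × C: no H
  3 × O: no H
  2 × C: 3 H each → 6
  1 × Cl: no H
  1 × N: 2 H
  1 × O: 1 H
  Total hydrogens = 12.
Molecular formula: C15H12ClNO4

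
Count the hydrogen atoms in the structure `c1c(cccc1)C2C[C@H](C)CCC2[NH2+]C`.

Hydrogens are implicit in SMILES; fill each atom to its normal valence:
  5 × C (aromatic): 1 H each → 5
  3 × C: 2 H each → 6
  3 × C: 1 H each → 3
  2 × C: 3 H each → 6
  1 × C (aromatic): no H
  1 × N (charge +1): 2 H
  Total hydrogens = 22.

22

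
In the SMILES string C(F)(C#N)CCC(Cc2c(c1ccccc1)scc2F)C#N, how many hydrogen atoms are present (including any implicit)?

Hydrogens are implicit in SMILES; fill each atom to its normal valence:
  6 × C (aromatic): 1 H each → 6
  4 × C (aromatic): no H
  3 × C: 2 H each → 6
  2 × C: 1 H each → 2
  2 × C: no H
  2 × F: no H
  2 × N: no H
  1 × S (aromatic): no H
  Total hydrogens = 14.

14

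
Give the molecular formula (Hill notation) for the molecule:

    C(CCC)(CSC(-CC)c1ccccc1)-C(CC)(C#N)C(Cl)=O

C19H26ClNOS

Heavy atoms from the SMILES: 19 C, 1 Cl, 1 N, 1 O, 1 S.
Implicit hydrogens by atom environment:
  5 × C: 2 H each → 10
  5 × C (aromatic): 1 H each → 5
  3 × C: 3 H each → 9
  3 × C: no H
  2 × C: 1 H each → 2
  1 × C (aromatic): no H
  1 × Cl: no H
  1 × N: no H
  1 × O: no H
  1 × S: no H
  Total hydrogens = 26.
Molecular formula: C19H26ClNOS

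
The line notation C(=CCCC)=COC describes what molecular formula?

Heavy atoms from the SMILES: 7 C, 1 O.
Implicit hydrogens by atom environment:
  2 × C: 3 H each → 6
  2 × C: 2 H each → 4
  2 × C: 1 H each → 2
  1 × C: no H
  1 × O: no H
  Total hydrogens = 12.
Molecular formula: C7H12O

C7H12O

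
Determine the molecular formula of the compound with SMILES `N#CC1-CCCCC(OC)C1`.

Heavy atoms from the SMILES: 9 C, 1 N, 1 O.
Implicit hydrogens by atom environment:
  5 × C: 2 H each → 10
  2 × C: 1 H each → 2
  1 × C: 3 H
  1 × C: no H
  1 × N: no H
  1 × O: no H
  Total hydrogens = 15.
Molecular formula: C9H15NO

C9H15NO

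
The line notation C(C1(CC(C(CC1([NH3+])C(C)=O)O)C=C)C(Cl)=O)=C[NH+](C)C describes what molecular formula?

[C15H25ClN2O3]2+

Heavy atoms from the SMILES: 15 C, 1 Cl, 2 N, 3 O.
Implicit hydrogens by atom environment:
  5 × C: 1 H each → 5
  4 × C: no H
  3 × C: 3 H each → 9
  3 × C: 2 H each → 6
  2 × O: no H
  1 × Cl: no H
  1 × N (charge +1): 3 H
  1 × N (charge +1): 1 H
  1 × O: 1 H
  Total hydrogens = 25.
Net charge +2.
Molecular formula: [C15H25ClN2O3]2+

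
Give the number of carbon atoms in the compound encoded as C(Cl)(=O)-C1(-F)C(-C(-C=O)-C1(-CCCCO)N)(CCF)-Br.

The symbol for carbon appears 12 times in the SMILES. (Cl is a single chlorine, not C + l.)

12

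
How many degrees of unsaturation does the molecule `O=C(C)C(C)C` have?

1

Molecular formula from the SMILES: C5H10O.
DoU = (2C + 2 + N − H − X)/2 = (2·5 + 2 + 0 − 10 − 0)/2 = 2/2 = 1.
(Structurally: 0 ring(s) + 1 π bond(s) = 1.)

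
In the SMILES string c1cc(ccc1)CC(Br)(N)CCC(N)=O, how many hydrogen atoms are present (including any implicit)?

Hydrogens are implicit in SMILES; fill each atom to its normal valence:
  5 × C (aromatic): 1 H each → 5
  3 × C: 2 H each → 6
  2 × C: no H
  2 × N: 2 H each → 4
  1 × Br: no H
  1 × C (aromatic): no H
  1 × O: no H
  Total hydrogens = 15.

15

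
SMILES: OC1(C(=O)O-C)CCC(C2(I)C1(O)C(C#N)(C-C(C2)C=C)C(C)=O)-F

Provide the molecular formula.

Heavy atoms from the SMILES: 17 C, 1 F, 1 I, 1 N, 5 O.
Implicit hydrogens by atom environment:
  7 × C: no H
  5 × C: 2 H each → 10
  3 × C: 1 H each → 3
  3 × O: no H
  2 × C: 3 H each → 6
  2 × O: 1 H each → 2
  1 × F: no H
  1 × I: no H
  1 × N: no H
  Total hydrogens = 21.
Molecular formula: C17H21FINO5

C17H21FINO5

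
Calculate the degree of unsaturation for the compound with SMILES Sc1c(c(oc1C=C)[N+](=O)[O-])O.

5

Molecular formula from the SMILES: C6H5NO4S.
DoU = (2C + 2 + N − H − X)/2 = (2·6 + 2 + 1 − 5 − 0)/2 = 10/2 = 5.
(Structurally: 1 ring(s) + 4 π bond(s) = 5.)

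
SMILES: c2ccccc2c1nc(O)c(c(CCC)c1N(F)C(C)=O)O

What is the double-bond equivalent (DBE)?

Molecular formula from the SMILES: C16H17FN2O3.
DoU = (2C + 2 + N − H − X)/2 = (2·16 + 2 + 2 − 17 − 1)/2 = 18/2 = 9.
(Structurally: 2 ring(s) + 7 π bond(s) = 9.)

9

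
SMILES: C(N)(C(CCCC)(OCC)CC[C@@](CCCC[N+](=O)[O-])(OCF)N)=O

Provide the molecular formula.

C16H32FN3O5

Heavy atoms from the SMILES: 16 C, 1 F, 3 N, 5 O.
Implicit hydrogens by atom environment:
  11 × C: 2 H each → 22
  4 × O: no H
  3 × C: no H
  2 × C: 3 H each → 6
  2 × N: 2 H each → 4
  1 × F: no H
  1 × N (charge +1): no H
  1 × O (charge -1): no H
  Total hydrogens = 32.
Molecular formula: C16H32FN3O5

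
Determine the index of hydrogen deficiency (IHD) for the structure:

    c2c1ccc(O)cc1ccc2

Molecular formula from the SMILES: C10H8O.
DoU = (2C + 2 + N − H − X)/2 = (2·10 + 2 + 0 − 8 − 0)/2 = 14/2 = 7.
(Structurally: 2 ring(s) + 5 π bond(s) = 7.)

7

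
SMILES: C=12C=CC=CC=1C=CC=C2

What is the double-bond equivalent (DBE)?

Molecular formula from the SMILES: C10H8.
DoU = (2C + 2 + N − H − X)/2 = (2·10 + 2 + 0 − 8 − 0)/2 = 14/2 = 7.
(Structurally: 2 ring(s) + 5 π bond(s) = 7.)

7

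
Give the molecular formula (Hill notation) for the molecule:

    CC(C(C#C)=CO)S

Heavy atoms from the SMILES: 6 C, 1 O, 1 S.
Implicit hydrogens by atom environment:
  3 × C: 1 H each → 3
  2 × C: no H
  1 × C: 3 H
  1 × O: 1 H
  1 × S: 1 H
  Total hydrogens = 8.
Molecular formula: C6H8OS

C6H8OS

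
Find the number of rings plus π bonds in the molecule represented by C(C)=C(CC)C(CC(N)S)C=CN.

2

Molecular formula from the SMILES: C10H20N2S.
DoU = (2C + 2 + N − H − X)/2 = (2·10 + 2 + 2 − 20 − 0)/2 = 4/2 = 2.
(Structurally: 0 ring(s) + 2 π bond(s) = 2.)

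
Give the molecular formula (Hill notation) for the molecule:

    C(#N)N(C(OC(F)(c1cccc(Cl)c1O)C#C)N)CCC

Heavy atoms from the SMILES: 14 C, 1 Cl, 1 F, 3 N, 2 O.
Implicit hydrogens by atom environment:
  3 × C (aromatic): 1 H each → 3
  3 × C (aromatic): no H
  3 × C: no H
  2 × C: 2 H each → 4
  2 × C: 1 H each → 2
  2 × N: no H
  1 × C: 3 H
  1 × Cl: no H
  1 × F: no H
  1 × N: 2 H
  1 × O: 1 H
  1 × O: no H
  Total hydrogens = 15.
Molecular formula: C14H15ClFN3O2

C14H15ClFN3O2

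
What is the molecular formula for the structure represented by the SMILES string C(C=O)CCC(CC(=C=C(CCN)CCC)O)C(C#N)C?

C17H28N2O2

Heavy atoms from the SMILES: 17 C, 2 N, 2 O.
Implicit hydrogens by atom environment:
  8 × C: 2 H each → 16
  4 × C: no H
  3 × C: 1 H each → 3
  2 × C: 3 H each → 6
  1 × N: 2 H
  1 × N: no H
  1 × O: 1 H
  1 × O: no H
  Total hydrogens = 28.
Molecular formula: C17H28N2O2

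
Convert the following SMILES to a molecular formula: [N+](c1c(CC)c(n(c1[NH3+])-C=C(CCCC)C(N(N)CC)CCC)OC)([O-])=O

Heavy atoms from the SMILES: 19 C, 5 N, 3 O.
Implicit hydrogens by atom environment:
  7 × C: 2 H each → 14
  5 × C: 3 H each → 15
  4 × C (aromatic): no H
  2 × C: 1 H each → 2
  2 × O: no H
  1 × C: no H
  1 × N (charge +1): 3 H
  1 × N: 2 H
  1 × N (aromatic): no H
  1 × N (charge +1): no H
  1 × N: no H
  1 × O (charge -1): no H
  Total hydrogens = 36.
Net charge +1.
Molecular formula: C19H36N5O3+

C19H36N5O3+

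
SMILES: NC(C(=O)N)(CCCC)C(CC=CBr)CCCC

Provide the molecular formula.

Heavy atoms from the SMILES: 1 Br, 14 C, 2 N, 1 O.
Implicit hydrogens by atom environment:
  7 × C: 2 H each → 14
  3 × C: 1 H each → 3
  2 × C: 3 H each → 6
  2 × C: no H
  2 × N: 2 H each → 4
  1 × Br: no H
  1 × O: no H
  Total hydrogens = 27.
Molecular formula: C14H27BrN2O

C14H27BrN2O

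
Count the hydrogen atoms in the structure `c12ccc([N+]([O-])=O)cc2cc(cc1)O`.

Hydrogens are implicit in SMILES; fill each atom to its normal valence:
  6 × C (aromatic): 1 H each → 6
  4 × C (aromatic): no H
  1 × N (charge +1): no H
  1 × O: 1 H
  1 × O: no H
  1 × O (charge -1): no H
  Total hydrogens = 7.

7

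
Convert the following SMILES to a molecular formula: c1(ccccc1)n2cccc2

C10H9N

Heavy atoms from the SMILES: 10 C, 1 N.
Implicit hydrogens by atom environment:
  9 × C (aromatic): 1 H each → 9
  1 × C (aromatic): no H
  1 × N (aromatic): no H
  Total hydrogens = 9.
Molecular formula: C10H9N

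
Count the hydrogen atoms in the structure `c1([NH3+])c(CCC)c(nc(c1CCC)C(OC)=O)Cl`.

20

Hydrogens are implicit in SMILES; fill each atom to its normal valence:
  5 × C (aromatic): no H
  4 × C: 2 H each → 8
  3 × C: 3 H each → 9
  2 × O: no H
  1 × C: no H
  1 × Cl: no H
  1 × N (charge +1): 3 H
  1 × N (aromatic): no H
  Total hydrogens = 20.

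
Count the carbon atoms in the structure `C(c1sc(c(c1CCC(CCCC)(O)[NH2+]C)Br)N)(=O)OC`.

14

The symbol for carbon appears 14 times in the SMILES. Lowercase c denotes aromatic carbon and counts toward C.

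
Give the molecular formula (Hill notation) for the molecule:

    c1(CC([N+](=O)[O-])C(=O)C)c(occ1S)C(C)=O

Heavy atoms from the SMILES: 10 C, 1 N, 5 O, 1 S.
Implicit hydrogens by atom environment:
  3 × C (aromatic): no H
  3 × O: no H
  2 × C: 3 H each → 6
  2 × C: no H
  1 × C: 2 H
  1 × C (aromatic): 1 H
  1 × C: 1 H
  1 × N (charge +1): no H
  1 × O (aromatic): no H
  1 × O (charge -1): no H
  1 × S: 1 H
  Total hydrogens = 11.
Molecular formula: C10H11NO5S

C10H11NO5S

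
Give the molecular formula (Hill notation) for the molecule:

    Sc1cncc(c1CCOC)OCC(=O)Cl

Heavy atoms from the SMILES: 10 C, 1 Cl, 1 N, 3 O, 1 S.
Implicit hydrogens by atom environment:
  3 × C: 2 H each → 6
  3 × C (aromatic): no H
  3 × O: no H
  2 × C (aromatic): 1 H each → 2
  1 × C: 3 H
  1 × C: no H
  1 × Cl: no H
  1 × N (aromatic): no H
  1 × S: 1 H
  Total hydrogens = 12.
Molecular formula: C10H12ClNO3S

C10H12ClNO3S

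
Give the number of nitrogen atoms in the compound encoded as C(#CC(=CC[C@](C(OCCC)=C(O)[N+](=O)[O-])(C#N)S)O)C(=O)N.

3

The symbol for nitrogen appears 3 times in the SMILES.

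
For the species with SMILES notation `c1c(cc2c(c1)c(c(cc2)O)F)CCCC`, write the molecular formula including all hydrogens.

Heavy atoms from the SMILES: 14 C, 1 F, 1 O.
Implicit hydrogens by atom environment:
  5 × C (aromatic): 1 H each → 5
  5 × C (aromatic): no H
  3 × C: 2 H each → 6
  1 × C: 3 H
  1 × F: no H
  1 × O: 1 H
  Total hydrogens = 15.
Molecular formula: C14H15FO

C14H15FO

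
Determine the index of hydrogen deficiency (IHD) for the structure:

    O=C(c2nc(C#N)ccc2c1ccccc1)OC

11

Molecular formula from the SMILES: C14H10N2O2.
DoU = (2C + 2 + N − H − X)/2 = (2·14 + 2 + 2 − 10 − 0)/2 = 22/2 = 11.
(Structurally: 2 ring(s) + 9 π bond(s) = 11.)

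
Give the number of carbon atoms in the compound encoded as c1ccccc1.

The symbol for carbon appears 6 times in the SMILES. Lowercase c denotes aromatic carbon and counts toward C.

6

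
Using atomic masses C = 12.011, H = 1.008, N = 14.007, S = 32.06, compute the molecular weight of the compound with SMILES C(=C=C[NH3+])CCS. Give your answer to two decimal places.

Molecular formula: C5H10NS+.
M = 5×12.011 + 10×1.008 + 1×14.007 + 1×32.06 = 116.20 g/mol.

116.20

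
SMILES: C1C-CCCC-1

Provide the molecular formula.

C6H12

Heavy atoms from the SMILES: 6 C.
Implicit hydrogens by atom environment:
  6 × C: 2 H each → 12
  Total hydrogens = 12.
Molecular formula: C6H12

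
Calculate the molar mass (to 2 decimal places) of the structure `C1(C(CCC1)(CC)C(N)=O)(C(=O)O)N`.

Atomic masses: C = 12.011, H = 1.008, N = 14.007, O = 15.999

200.24

Molecular formula: C9H16N2O3.
M = 9×12.011 + 16×1.008 + 2×14.007 + 3×15.999 = 200.24 g/mol.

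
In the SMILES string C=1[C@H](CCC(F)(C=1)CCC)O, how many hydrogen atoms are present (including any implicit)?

Hydrogens are implicit in SMILES; fill each atom to its normal valence:
  4 × C: 2 H each → 8
  3 × C: 1 H each → 3
  1 × C: 3 H
  1 × C: no H
  1 × F: no H
  1 × O: 1 H
  Total hydrogens = 15.

15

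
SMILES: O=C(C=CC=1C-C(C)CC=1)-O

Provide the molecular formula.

C9H12O2

Heavy atoms from the SMILES: 9 C, 2 O.
Implicit hydrogens by atom environment:
  4 × C: 1 H each → 4
  2 × C: 2 H each → 4
  2 × C: no H
  1 × C: 3 H
  1 × O: 1 H
  1 × O: no H
  Total hydrogens = 12.
Molecular formula: C9H12O2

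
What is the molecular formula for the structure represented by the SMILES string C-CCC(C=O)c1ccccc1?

Heavy atoms from the SMILES: 11 C, 1 O.
Implicit hydrogens by atom environment:
  5 × C (aromatic): 1 H each → 5
  2 × C: 2 H each → 4
  2 × C: 1 H each → 2
  1 × C: 3 H
  1 × C (aromatic): no H
  1 × O: no H
  Total hydrogens = 14.
Molecular formula: C11H14O

C11H14O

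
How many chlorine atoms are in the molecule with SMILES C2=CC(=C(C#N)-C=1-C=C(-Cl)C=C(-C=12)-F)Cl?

The symbol for chlorine appears 2 times in the SMILES.

2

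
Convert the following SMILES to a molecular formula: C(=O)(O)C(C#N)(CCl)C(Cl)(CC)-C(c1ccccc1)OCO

C15H17Cl2NO4

Heavy atoms from the SMILES: 15 C, 2 Cl, 1 N, 4 O.
Implicit hydrogens by atom environment:
  5 × C (aromatic): 1 H each → 5
  4 × C: no H
  3 × C: 2 H each → 6
  2 × Cl: no H
  2 × O: 1 H each → 2
  2 × O: no H
  1 × C: 3 H
  1 × C: 1 H
  1 × C (aromatic): no H
  1 × N: no H
  Total hydrogens = 17.
Molecular formula: C15H17Cl2NO4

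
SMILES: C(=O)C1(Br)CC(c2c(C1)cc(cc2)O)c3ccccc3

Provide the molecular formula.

Heavy atoms from the SMILES: 1 Br, 17 C, 2 O.
Implicit hydrogens by atom environment:
  8 × C (aromatic): 1 H each → 8
  4 × C (aromatic): no H
  2 × C: 2 H each → 4
  2 × C: 1 H each → 2
  1 × Br: no H
  1 × C: no H
  1 × O: 1 H
  1 × O: no H
  Total hydrogens = 15.
Molecular formula: C17H15BrO2

C17H15BrO2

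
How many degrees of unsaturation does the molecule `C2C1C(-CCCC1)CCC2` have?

2

Molecular formula from the SMILES: C10H18.
DoU = (2C + 2 + N − H − X)/2 = (2·10 + 2 + 0 − 18 − 0)/2 = 4/2 = 2.
(Structurally: 2 ring(s) + 0 π bond(s) = 2.)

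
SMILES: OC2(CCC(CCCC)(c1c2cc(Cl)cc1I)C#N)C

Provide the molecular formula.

C16H19ClINO

Heavy atoms from the SMILES: 16 C, 1 Cl, 1 I, 1 N, 1 O.
Implicit hydrogens by atom environment:
  5 × C: 2 H each → 10
  4 × C (aromatic): no H
  3 × C: no H
  2 × C: 3 H each → 6
  2 × C (aromatic): 1 H each → 2
  1 × Cl: no H
  1 × I: no H
  1 × N: no H
  1 × O: 1 H
  Total hydrogens = 19.
Molecular formula: C16H19ClINO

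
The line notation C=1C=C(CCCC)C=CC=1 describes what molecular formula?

C10H14

Heavy atoms from the SMILES: 10 C.
Implicit hydrogens by atom environment:
  5 × C (aromatic): 1 H each → 5
  3 × C: 2 H each → 6
  1 × C: 3 H
  1 × C (aromatic): no H
  Total hydrogens = 14.
Molecular formula: C10H14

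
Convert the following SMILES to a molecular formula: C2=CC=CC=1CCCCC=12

Heavy atoms from the SMILES: 10 C.
Implicit hydrogens by atom environment:
  4 × C: 2 H each → 8
  4 × C (aromatic): 1 H each → 4
  2 × C (aromatic): no H
  Total hydrogens = 12.
Molecular formula: C10H12

C10H12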